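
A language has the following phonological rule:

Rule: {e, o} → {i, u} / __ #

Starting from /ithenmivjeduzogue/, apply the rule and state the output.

/e/ is a mid vowel in word-final position, so it raises to [i].
Surface form: [ithenmivjeduzogui].

ithenmivjeduzogui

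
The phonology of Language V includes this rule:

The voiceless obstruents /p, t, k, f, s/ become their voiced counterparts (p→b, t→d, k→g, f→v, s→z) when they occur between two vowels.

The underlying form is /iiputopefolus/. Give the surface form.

/p/ is a voiceless obstruent between vowels /i/ and /u/, so it voices to [b].
/t/ is a voiceless obstruent between vowels /u/ and /o/, so it voices to [d].
/p/ is a voiceless obstruent between vowels /o/ and /e/, so it voices to [b].
/f/ is a voiceless obstruent between vowels /e/ and /o/, so it voices to [v].
Surface form: [iibudobevolus].

iibudobevolus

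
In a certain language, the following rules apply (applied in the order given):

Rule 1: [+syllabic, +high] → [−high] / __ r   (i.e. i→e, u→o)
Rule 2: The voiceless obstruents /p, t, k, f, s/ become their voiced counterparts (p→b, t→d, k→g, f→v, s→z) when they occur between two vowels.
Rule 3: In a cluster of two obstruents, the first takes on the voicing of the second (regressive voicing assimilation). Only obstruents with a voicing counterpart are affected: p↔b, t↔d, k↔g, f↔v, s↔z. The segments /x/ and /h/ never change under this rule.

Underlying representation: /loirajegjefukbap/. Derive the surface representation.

Rule 1 (pre-rhotic lowering): /i/ is a high vowel immediately before /r/, so it lowers to [e]. /loirajegjefukbap/ → loerajegjefukbap.
Rule 2 (intervocalic voicing): /f/ is a voiceless obstruent between vowels /e/ and /u/, so it voices to [v]. /loerajegjefukbap/ → loerajegjevukbap.
Rule 3 (regressive voicing assimilation): /k/ precedes the voiced obstruent /b/, so it voices to [g] by assimilation. /loerajegjevukbap/ → loerajegjevugbap.

loerajegjevugbap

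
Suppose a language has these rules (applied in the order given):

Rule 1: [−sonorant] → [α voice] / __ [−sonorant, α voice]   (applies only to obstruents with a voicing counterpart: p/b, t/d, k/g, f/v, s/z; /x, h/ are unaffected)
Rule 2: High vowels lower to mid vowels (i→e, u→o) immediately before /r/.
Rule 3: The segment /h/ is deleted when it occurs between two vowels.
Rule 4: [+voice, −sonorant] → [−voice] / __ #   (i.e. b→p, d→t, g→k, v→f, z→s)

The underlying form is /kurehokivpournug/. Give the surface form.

koreokifpoornuk

Rule 1 (regressive voicing assimilation): /v/ precedes the voiceless obstruent /p/, so it devoices to [f] by assimilation. /kurehokivpournug/ → kurehokifpournug.
Rule 2 (pre-rhotic lowering): /u/ is a high vowel immediately before /r/, so it lowers to [o]. /u/ is a high vowel immediately before /r/, so it lowers to [o]. /kurehokifpournug/ → korehokifpoornug.
Rule 3 (intervocalic h-deletion): /h/ occurs between vowels /e/ and /o/, so it deletes. /korehokifpoornug/ → koreokifpoornug.
Rule 4 (final devoicing): /g/ is a voiced obstruent in word-final position, so it devoices to [k]. /koreokifpoornug/ → koreokifpoornuk.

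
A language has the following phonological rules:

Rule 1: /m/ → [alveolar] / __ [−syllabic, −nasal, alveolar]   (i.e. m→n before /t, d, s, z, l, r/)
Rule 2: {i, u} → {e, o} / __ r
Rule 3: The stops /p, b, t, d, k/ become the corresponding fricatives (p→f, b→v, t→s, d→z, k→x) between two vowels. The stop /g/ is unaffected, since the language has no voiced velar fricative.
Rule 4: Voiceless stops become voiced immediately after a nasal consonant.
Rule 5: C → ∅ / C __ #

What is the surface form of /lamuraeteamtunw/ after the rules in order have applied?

Rule 1 (nasal place assimilation): /m/ precedes the alveolar consonant /t/, so it assimilates in place to [n]. /lamuraeteamtunw/ → lamuraeteantunw.
Rule 2 (pre-rhotic lowering): /u/ is a high vowel immediately before /r/, so it lowers to [o]. /lamuraeteantunw/ → lamoraeteantunw.
Rule 3 (intervocalic spirantization): /t/ is a stop between vowels /e/ and /e/, so it spirantizes to the fricative [s]. /lamoraeteantunw/ → lamoraeseantunw.
Rule 4 (post-nasal voicing): /t/ is a voiceless stop immediately after the nasal /n/, so it voices to [d]. /lamoraeseantunw/ → lamoraeseandunw.
Rule 5 (final cluster simplification): /w/ is the second consonant of a word-final cluster /nw/, so it deletes. /lamoraeseandunw/ → lamoraeseandun.

lamoraeseandun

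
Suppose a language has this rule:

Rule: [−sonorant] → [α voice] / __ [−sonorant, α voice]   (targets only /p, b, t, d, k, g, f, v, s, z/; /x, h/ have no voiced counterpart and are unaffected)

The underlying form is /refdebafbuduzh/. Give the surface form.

/f/ precedes the voiced obstruent /d/, so it voices to [v] by assimilation.
/f/ precedes the voiced obstruent /b/, so it voices to [v] by assimilation.
/z/ precedes the voiceless obstruent /h/, so it devoices to [s] by assimilation.
Surface form: [revdebavbudush].

revdebavbudush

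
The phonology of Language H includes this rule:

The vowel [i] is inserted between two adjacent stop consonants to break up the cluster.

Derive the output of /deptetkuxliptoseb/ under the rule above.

depitetikuxlipitoseb

/p/ and /t/ form a stop–stop cluster, so [i] is inserted between them.
/t/ and /k/ form a stop–stop cluster, so [i] is inserted between them.
/p/ and /t/ form a stop–stop cluster, so [i] is inserted between them.
Surface form: [depitetikuxlipitoseb].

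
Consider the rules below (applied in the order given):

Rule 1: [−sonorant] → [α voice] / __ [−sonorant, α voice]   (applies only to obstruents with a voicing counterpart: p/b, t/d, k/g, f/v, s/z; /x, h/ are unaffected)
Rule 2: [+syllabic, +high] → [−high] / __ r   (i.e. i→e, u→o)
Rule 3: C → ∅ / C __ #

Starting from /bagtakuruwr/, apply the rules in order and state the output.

baktakoruw

Rule 1 (regressive voicing assimilation): /g/ precedes the voiceless obstruent /t/, so it devoices to [k] by assimilation. /bagtakuruwr/ → baktakuruwr.
Rule 2 (pre-rhotic lowering): /u/ is a high vowel immediately before /r/, so it lowers to [o]. /baktakuruwr/ → baktakoruwr.
Rule 3 (final cluster simplification): /r/ is the second consonant of a word-final cluster /wr/, so it deletes. /baktakoruwr/ → baktakoruw.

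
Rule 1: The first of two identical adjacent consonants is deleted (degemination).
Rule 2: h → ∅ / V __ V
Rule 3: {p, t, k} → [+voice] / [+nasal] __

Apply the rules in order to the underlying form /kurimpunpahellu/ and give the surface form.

Rule 1 (degemination): /ll/ is a geminate; the first /l/ deletes. /kurimpunpahellu/ → kurimpunpahelu.
Rule 2 (intervocalic h-deletion): /h/ occurs between vowels /a/ and /e/, so it deletes. /kurimpunpahelu/ → kurimpunpaelu.
Rule 3 (post-nasal voicing): /p/ is a voiceless stop immediately after the nasal /m/, so it voices to [b]. /p/ is a voiceless stop immediately after the nasal /n/, so it voices to [b]. /kurimpunpaelu/ → kurimbunbaelu.

kurimbunbaelu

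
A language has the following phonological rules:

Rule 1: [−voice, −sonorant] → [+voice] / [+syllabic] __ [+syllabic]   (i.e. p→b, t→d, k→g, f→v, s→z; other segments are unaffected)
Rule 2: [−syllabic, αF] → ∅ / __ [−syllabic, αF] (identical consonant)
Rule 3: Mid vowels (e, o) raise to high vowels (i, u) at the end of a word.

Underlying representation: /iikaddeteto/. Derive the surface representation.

Rule 1 (intervocalic voicing): /k/ is a voiceless obstruent between vowels /i/ and /a/, so it voices to [g]. /t/ is a voiceless obstruent between vowels /e/ and /e/, so it voices to [d]. /t/ is a voiceless obstruent between vowels /e/ and /o/, so it voices to [d]. /iikaddeteto/ → iigaddededo.
Rule 2 (degemination): /dd/ is a geminate; the first /d/ deletes. /iigaddededo/ → iigadededo.
Rule 3 (final vowel raising): /o/ is a mid vowel in word-final position, so it raises to [u]. /iigadededo/ → iigadededu.

iigadededu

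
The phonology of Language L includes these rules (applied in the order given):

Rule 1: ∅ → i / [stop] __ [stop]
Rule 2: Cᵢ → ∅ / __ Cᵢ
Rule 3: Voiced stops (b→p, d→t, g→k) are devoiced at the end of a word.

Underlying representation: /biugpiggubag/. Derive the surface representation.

Rule 1 (stop-cluster i-epenthesis): /g/ and /p/ form a stop–stop cluster, so [i] is inserted between them. /g/ and /g/ form a stop–stop cluster, so [i] is inserted between them. /biugpiggubag/ → biugipigigubag.
Rule 2 (degemination): no segment meets the environment; /biugipigigubag/ is unchanged.
Rule 3 (final devoicing): /g/ is a voiced stop in word-final position, so it devoices to [k]. /biugipigigubag/ → biugipigigubak.

biugipigigubak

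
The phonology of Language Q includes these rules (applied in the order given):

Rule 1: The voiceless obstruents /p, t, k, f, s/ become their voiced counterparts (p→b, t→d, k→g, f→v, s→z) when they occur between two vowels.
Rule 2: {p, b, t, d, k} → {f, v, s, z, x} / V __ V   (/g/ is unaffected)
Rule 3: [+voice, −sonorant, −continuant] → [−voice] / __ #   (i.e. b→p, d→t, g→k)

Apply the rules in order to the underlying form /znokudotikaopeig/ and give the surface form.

Rule 1 (intervocalic voicing): /k/ is a voiceless obstruent between vowels /o/ and /u/, so it voices to [g]. /t/ is a voiceless obstruent between vowels /o/ and /i/, so it voices to [d]. /k/ is a voiceless obstruent between vowels /i/ and /a/, so it voices to [g]. /p/ is a voiceless obstruent between vowels /o/ and /e/, so it voices to [b]. /znokudotikaopeig/ → znogudodigaobeig.
Rule 2 (intervocalic spirantization): /d/ is a stop between vowels /u/ and /o/, so it spirantizes to the fricative [z]. /d/ is a stop between vowels /o/ and /i/, so it spirantizes to the fricative [z]. /b/ is a stop between vowels /o/ and /e/, so it spirantizes to the fricative [v]. /znogudodigaobeig/ → znoguzozigaoveig.
Rule 3 (final devoicing): /g/ is a voiced stop in word-final position, so it devoices to [k]. /znoguzozigaoveig/ → znoguzozigaoveik.

znoguzozigaoveik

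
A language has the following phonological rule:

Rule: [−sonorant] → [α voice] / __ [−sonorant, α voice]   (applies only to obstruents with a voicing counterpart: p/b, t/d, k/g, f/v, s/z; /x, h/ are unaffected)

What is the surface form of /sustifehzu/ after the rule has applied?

No segment of /sustifehzu/ meets the structural description of the rule, so the form surfaces unchanged.

sustifehzu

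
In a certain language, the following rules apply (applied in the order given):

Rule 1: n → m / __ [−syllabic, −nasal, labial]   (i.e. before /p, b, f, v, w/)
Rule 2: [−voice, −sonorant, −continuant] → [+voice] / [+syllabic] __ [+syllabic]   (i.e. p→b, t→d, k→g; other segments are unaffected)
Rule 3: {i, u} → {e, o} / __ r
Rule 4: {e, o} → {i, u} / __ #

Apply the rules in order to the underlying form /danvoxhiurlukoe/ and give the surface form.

damvoxhiorlugoi

Rule 1 (nasal place assimilation): /n/ precedes the labial consonant /v/, so it assimilates in place to [m]. /danvoxhiurlukoe/ → damvoxhiurlukoe.
Rule 2 (intervocalic voicing): /k/ is a voiceless stop between vowels /u/ and /o/, so it voices to [g]. /damvoxhiurlukoe/ → damvoxhiurlugoe.
Rule 3 (pre-rhotic lowering): /u/ is a high vowel immediately before /r/, so it lowers to [o]. /damvoxhiurlugoe/ → damvoxhiorlugoe.
Rule 4 (final vowel raising): /e/ is a mid vowel in word-final position, so it raises to [i]. /damvoxhiorlugoe/ → damvoxhiorlugoi.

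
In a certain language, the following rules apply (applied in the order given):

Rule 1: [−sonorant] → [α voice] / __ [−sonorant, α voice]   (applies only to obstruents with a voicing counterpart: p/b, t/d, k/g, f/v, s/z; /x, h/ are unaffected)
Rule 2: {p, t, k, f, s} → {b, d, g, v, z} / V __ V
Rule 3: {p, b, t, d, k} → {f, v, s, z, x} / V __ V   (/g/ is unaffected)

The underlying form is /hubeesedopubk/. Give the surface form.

huveezezovupk

Rule 1 (regressive voicing assimilation): /b/ precedes the voiceless obstruent /k/, so it devoices to [p] by assimilation. /hubeesedopubk/ → hubeesedopupk.
Rule 2 (intervocalic voicing): /s/ is a voiceless obstruent between vowels /e/ and /e/, so it voices to [z]. /p/ is a voiceless obstruent between vowels /o/ and /u/, so it voices to [b]. /hubeesedopupk/ → hubeezedobupk.
Rule 3 (intervocalic spirantization): /b/ is a stop between vowels /u/ and /e/, so it spirantizes to the fricative [v]. /d/ is a stop between vowels /e/ and /o/, so it spirantizes to the fricative [z]. /b/ is a stop between vowels /o/ and /u/, so it spirantizes to the fricative [v]. /hubeezedobupk/ → huveezezovupk.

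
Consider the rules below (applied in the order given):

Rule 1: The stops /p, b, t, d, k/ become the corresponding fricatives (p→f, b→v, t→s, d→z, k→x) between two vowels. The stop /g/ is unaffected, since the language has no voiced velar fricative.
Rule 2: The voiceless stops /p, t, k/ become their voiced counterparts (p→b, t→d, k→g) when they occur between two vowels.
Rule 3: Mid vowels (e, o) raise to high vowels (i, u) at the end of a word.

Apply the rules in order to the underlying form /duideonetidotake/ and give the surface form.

Rule 1 (intervocalic spirantization): /d/ is a stop between vowels /i/ and /e/, so it spirantizes to the fricative [z]. /t/ is a stop between vowels /e/ and /i/, so it spirantizes to the fricative [s]. /d/ is a stop between vowels /i/ and /o/, so it spirantizes to the fricative [z]. /t/ is a stop between vowels /o/ and /a/, so it spirantizes to the fricative [s]. /k/ is a stop between vowels /a/ and /e/, so it spirantizes to the fricative [x]. /duideonetidotake/ → duizeonesizosaxe.
Rule 2 (intervocalic voicing): no segment meets the environment; /duizeonesizosaxe/ is unchanged.
Rule 3 (final vowel raising): /e/ is a mid vowel in word-final position, so it raises to [i]. /duizeonesizosaxe/ → duizeonesizosaxi.

duizeonesizosaxi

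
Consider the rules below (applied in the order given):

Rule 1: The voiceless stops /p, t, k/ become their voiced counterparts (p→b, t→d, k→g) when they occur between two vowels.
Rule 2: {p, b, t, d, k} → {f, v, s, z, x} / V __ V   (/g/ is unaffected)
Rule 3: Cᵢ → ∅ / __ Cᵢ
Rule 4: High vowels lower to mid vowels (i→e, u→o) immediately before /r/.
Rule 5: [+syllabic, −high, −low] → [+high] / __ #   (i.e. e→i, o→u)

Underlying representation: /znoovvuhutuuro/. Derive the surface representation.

Rule 1 (intervocalic voicing): /t/ is a voiceless stop between vowels /u/ and /u/, so it voices to [d]. /znoovvuhutuuro/ → znoovvuhuduuro.
Rule 2 (intervocalic spirantization): /d/ is a stop between vowels /u/ and /u/, so it spirantizes to the fricative [z]. /znoovvuhuduuro/ → znoovvuhuzuuro.
Rule 3 (degemination): /vv/ is a geminate; the first /v/ deletes. /znoovvuhuzuuro/ → znoovuhuzuuro.
Rule 4 (pre-rhotic lowering): /u/ is a high vowel immediately before /r/, so it lowers to [o]. /znoovuhuzuuro/ → znoovuhuzuoro.
Rule 5 (final vowel raising): /o/ is a mid vowel in word-final position, so it raises to [u]. /znoovuhuzuoro/ → znoovuhuzuoru.

znoovuhuzuoru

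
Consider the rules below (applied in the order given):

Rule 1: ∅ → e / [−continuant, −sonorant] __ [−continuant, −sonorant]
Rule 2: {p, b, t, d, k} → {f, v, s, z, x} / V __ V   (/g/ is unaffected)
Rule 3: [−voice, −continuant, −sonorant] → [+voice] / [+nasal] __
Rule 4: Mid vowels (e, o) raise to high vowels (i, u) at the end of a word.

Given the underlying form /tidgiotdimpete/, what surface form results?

Rule 1 (stop-cluster e-epenthesis): /d/ and /g/ form a stop–stop cluster, so [e] is inserted between them. /t/ and /d/ form a stop–stop cluster, so [e] is inserted between them. /tidgiotdimpete/ → tidegiotedimpete.
Rule 2 (intervocalic spirantization): /d/ is a stop between vowels /i/ and /e/, so it spirantizes to the fricative [z]. /t/ is a stop between vowels /o/ and /e/, so it spirantizes to the fricative [s]. /d/ is a stop between vowels /e/ and /i/, so it spirantizes to the fricative [z]. /t/ is a stop between vowels /e/ and /e/, so it spirantizes to the fricative [s]. /tidegiotedimpete/ → tizegiosezimpese.
Rule 3 (post-nasal voicing): /p/ is a voiceless stop immediately after the nasal /m/, so it voices to [b]. /tizegiosezimpese/ → tizegiosezimbese.
Rule 4 (final vowel raising): /e/ is a mid vowel in word-final position, so it raises to [i]. /tizegiosezimbese/ → tizegiosezimbesi.

tizegiosezimbesi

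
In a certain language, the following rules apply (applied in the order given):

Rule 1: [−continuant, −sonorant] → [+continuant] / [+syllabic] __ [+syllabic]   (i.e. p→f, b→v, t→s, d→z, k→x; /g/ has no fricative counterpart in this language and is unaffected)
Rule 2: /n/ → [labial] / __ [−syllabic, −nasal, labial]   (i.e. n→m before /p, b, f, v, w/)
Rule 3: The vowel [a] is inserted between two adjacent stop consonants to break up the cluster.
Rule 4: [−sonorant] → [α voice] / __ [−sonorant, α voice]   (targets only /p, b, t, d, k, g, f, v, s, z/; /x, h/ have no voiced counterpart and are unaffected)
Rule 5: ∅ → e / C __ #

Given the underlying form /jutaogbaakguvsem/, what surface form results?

Rule 1 (intervocalic spirantization): /t/ is a stop between vowels /u/ and /a/, so it spirantizes to the fricative [s]. /jutaogbaakguvsem/ → jusaogbaakguvsem.
Rule 2 (nasal place assimilation): no segment meets the environment; /jusaogbaakguvsem/ is unchanged.
Rule 3 (stop-cluster a-epenthesis): /g/ and /b/ form a stop–stop cluster, so [a] is inserted between them. /k/ and /g/ form a stop–stop cluster, so [a] is inserted between them. /jusaogbaakguvsem/ → jusaogabaakaguvsem.
Rule 4 (regressive voicing assimilation): /v/ precedes the voiceless obstruent /s/, so it devoices to [f] by assimilation. /jusaogabaakaguvsem/ → jusaogabaakagufsem.
Rule 5 (final e-epenthesis): the form ends in the consonant /m/, so [e] is inserted word-finally. /jusaogabaakagufsem/ → jusaogabaakagufseme.

jusaogabaakagufseme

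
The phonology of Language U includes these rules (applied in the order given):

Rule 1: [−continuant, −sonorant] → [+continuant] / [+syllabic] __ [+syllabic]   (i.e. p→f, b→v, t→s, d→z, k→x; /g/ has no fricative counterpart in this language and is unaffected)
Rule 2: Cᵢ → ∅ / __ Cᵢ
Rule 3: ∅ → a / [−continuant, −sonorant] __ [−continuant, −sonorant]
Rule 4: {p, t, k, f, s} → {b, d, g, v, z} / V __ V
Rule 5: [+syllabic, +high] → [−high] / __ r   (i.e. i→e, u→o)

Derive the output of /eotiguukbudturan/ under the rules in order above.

eoziguugabudadoran

Rule 1 (intervocalic spirantization): /t/ is a stop between vowels /o/ and /i/, so it spirantizes to the fricative [s]. /eotiguukbudturan/ → eosiguukbudturan.
Rule 2 (degemination): no segment meets the environment; /eosiguukbudturan/ is unchanged.
Rule 3 (stop-cluster a-epenthesis): /k/ and /b/ form a stop–stop cluster, so [a] is inserted between them. /d/ and /t/ form a stop–stop cluster, so [a] is inserted between them. /eosiguukbudturan/ → eosiguukabudaturan.
Rule 4 (intervocalic voicing): /s/ is a voiceless obstruent between vowels /o/ and /i/, so it voices to [z]. /k/ is a voiceless obstruent between vowels /u/ and /a/, so it voices to [g]. /t/ is a voiceless obstruent between vowels /a/ and /u/, so it voices to [d]. /eosiguukabudaturan/ → eoziguugabudaduran.
Rule 5 (pre-rhotic lowering): /u/ is a high vowel immediately before /r/, so it lowers to [o]. /eoziguugabudaduran/ → eoziguugabudadoran.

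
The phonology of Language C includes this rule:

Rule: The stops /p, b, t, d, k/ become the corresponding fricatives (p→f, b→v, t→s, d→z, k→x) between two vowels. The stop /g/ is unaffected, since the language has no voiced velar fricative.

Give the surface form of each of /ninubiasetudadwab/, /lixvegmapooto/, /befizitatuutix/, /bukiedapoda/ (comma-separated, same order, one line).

/ninubiasetudadwab/: /b/ is a stop between vowels /u/ and /i/, so it spirantizes to the fricative [v]. /t/ is a stop between vowels /e/ and /u/, so it spirantizes to the fricative [s]. /d/ is a stop between vowels /u/ and /a/, so it spirantizes to the fricative [z]. → [ninuviasesuzadwab].
/lixvegmapooto/: /p/ is a stop between vowels /a/ and /o/, so it spirantizes to the fricative [f]. /t/ is a stop between vowels /o/ and /o/, so it spirantizes to the fricative [s]. → [lixvegmafooso].
/befizitatuutix/: /t/ is a stop between vowels /i/ and /a/, so it spirantizes to the fricative [s]. /t/ is a stop between vowels /a/ and /u/, so it spirantizes to the fricative [s]. /t/ is a stop between vowels /u/ and /i/, so it spirantizes to the fricative [s]. → [befizisasuusix].
/bukiedapoda/: /k/ is a stop between vowels /u/ and /i/, so it spirantizes to the fricative [x]. /d/ is a stop between vowels /e/ and /a/, so it spirantizes to the fricative [z]. /p/ is a stop between vowels /a/ and /o/, so it spirantizes to the fricative [f]. /d/ is a stop between vowels /o/ and /a/, so it spirantizes to the fricative [z]. → [buxiezafoza].

ninuviasesuzadwab, lixvegmafooso, befizisasuusix, buxiezafoza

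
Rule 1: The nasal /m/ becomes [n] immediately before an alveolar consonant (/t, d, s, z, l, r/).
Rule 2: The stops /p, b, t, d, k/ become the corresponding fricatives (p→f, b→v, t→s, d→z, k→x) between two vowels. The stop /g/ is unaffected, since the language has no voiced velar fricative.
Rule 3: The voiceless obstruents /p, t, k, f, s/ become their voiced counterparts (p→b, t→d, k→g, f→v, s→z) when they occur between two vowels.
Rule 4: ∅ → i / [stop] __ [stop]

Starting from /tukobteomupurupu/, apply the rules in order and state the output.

tuxobiteomuvuruvu

Rule 1 (nasal place assimilation): no segment meets the environment; /tukobteomupurupu/ is unchanged.
Rule 2 (intervocalic spirantization): /k/ is a stop between vowels /u/ and /o/, so it spirantizes to the fricative [x]. /p/ is a stop between vowels /u/ and /u/, so it spirantizes to the fricative [f]. /p/ is a stop between vowels /u/ and /u/, so it spirantizes to the fricative [f]. /tukobteomupurupu/ → tuxobteomufurufu.
Rule 3 (intervocalic voicing): /f/ is a voiceless obstruent between vowels /u/ and /u/, so it voices to [v]. /f/ is a voiceless obstruent between vowels /u/ and /u/, so it voices to [v]. /tuxobteomufurufu/ → tuxobteomuvuruvu.
Rule 4 (stop-cluster i-epenthesis): /b/ and /t/ form a stop–stop cluster, so [i] is inserted between them. /tuxobteomuvuruvu/ → tuxobiteomuvuruvu.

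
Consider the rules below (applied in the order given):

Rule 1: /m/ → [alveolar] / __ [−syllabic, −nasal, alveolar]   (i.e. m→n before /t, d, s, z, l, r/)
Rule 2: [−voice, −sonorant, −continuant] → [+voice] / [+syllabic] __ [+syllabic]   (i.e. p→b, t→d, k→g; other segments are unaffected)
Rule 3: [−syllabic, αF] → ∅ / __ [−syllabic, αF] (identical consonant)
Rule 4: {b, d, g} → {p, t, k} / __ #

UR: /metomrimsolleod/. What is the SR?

medonrinsoleot

Rule 1 (nasal place assimilation): /m/ precedes the alveolar consonant /r/, so it assimilates in place to [n]. /m/ precedes the alveolar consonant /s/, so it assimilates in place to [n]. /metomrimsolleod/ → metonrinsolleod.
Rule 2 (intervocalic voicing): /t/ is a voiceless stop between vowels /e/ and /o/, so it voices to [d]. /metonrinsolleod/ → medonrinsolleod.
Rule 3 (degemination): /ll/ is a geminate; the first /l/ deletes. /medonrinsolleod/ → medonrinsoleod.
Rule 4 (final devoicing): /d/ is a voiced stop in word-final position, so it devoices to [t]. /medonrinsoleod/ → medonrinsoleot.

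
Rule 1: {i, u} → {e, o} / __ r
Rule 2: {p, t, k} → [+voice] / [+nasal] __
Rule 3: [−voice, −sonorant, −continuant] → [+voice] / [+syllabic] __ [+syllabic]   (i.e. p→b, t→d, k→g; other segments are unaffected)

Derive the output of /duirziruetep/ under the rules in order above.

duerzeruedep

Rule 1 (pre-rhotic lowering): /i/ is a high vowel immediately before /r/, so it lowers to [e]. /i/ is a high vowel immediately before /r/, so it lowers to [e]. /duirziruetep/ → duerzeruetep.
Rule 2 (post-nasal voicing): no segment meets the environment; /duerzeruetep/ is unchanged.
Rule 3 (intervocalic voicing): /t/ is a voiceless stop between vowels /e/ and /e/, so it voices to [d]. /duerzeruetep/ → duerzeruedep.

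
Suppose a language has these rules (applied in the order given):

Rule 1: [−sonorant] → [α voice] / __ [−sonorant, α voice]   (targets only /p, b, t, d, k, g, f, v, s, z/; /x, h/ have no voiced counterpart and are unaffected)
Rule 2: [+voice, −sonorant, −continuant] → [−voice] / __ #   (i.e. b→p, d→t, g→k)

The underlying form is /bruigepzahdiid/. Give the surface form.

bruigebzahdiit

Rule 1 (regressive voicing assimilation): /p/ precedes the voiced obstruent /z/, so it voices to [b] by assimilation. /bruigepzahdiid/ → bruigebzahdiid.
Rule 2 (final devoicing): /d/ is a voiced stop in word-final position, so it devoices to [t]. /bruigebzahdiid/ → bruigebzahdiit.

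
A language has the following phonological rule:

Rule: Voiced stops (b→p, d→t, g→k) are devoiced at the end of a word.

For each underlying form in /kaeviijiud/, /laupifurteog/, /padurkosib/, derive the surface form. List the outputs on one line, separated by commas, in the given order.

kaeviijiut, laupifurteok, padurkosip

/kaeviijiud/: /d/ is a voiced stop in word-final position, so it devoices to [t]. → [kaeviijiut].
/laupifurteog/: /g/ is a voiced stop in word-final position, so it devoices to [k]. → [laupifurteok].
/padurkosib/: /b/ is a voiced stop in word-final position, so it devoices to [p]. → [padurkosip].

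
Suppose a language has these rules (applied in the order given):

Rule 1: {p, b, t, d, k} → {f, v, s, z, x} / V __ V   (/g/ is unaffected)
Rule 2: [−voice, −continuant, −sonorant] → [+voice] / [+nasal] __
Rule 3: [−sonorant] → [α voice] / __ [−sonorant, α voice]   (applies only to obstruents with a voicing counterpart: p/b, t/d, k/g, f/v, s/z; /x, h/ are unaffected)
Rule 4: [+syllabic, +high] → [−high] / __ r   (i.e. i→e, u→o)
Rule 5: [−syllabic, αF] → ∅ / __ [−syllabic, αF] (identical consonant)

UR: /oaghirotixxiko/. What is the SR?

Rule 1 (intervocalic spirantization): /t/ is a stop between vowels /o/ and /i/, so it spirantizes to the fricative [s]. /k/ is a stop between vowels /i/ and /o/, so it spirantizes to the fricative [x]. /oaghirotixxiko/ → oaghirosixxixo.
Rule 2 (post-nasal voicing): no segment meets the environment; /oaghirosixxixo/ is unchanged.
Rule 3 (regressive voicing assimilation): /g/ precedes the voiceless obstruent /h/, so it devoices to [k] by assimilation. /oaghirosixxixo/ → oakhirosixxixo.
Rule 4 (pre-rhotic lowering): /i/ is a high vowel immediately before /r/, so it lowers to [e]. /oakhirosixxixo/ → oakherosixxixo.
Rule 5 (degemination): /xx/ is a geminate; the first /x/ deletes. /oakherosixxixo/ → oakherosixixo.

oakherosixixo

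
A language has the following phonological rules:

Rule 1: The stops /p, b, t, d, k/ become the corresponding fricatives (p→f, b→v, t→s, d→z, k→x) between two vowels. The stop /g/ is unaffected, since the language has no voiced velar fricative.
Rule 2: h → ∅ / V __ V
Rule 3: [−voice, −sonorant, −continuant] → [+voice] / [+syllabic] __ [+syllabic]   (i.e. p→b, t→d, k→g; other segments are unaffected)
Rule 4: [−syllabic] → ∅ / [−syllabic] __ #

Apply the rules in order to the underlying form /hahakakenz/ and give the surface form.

Rule 1 (intervocalic spirantization): /k/ is a stop between vowels /a/ and /a/, so it spirantizes to the fricative [x]. /k/ is a stop between vowels /a/ and /e/, so it spirantizes to the fricative [x]. /hahakakenz/ → hahaxaxenz.
Rule 2 (intervocalic h-deletion): /h/ occurs between vowels /a/ and /a/, so it deletes. /hahaxaxenz/ → haaxaxenz.
Rule 3 (intervocalic voicing): no segment meets the environment; /haaxaxenz/ is unchanged.
Rule 4 (final cluster simplification): /z/ is the second consonant of a word-final cluster /nz/, so it deletes. /haaxaxenz/ → haaxaxen.

haaxaxen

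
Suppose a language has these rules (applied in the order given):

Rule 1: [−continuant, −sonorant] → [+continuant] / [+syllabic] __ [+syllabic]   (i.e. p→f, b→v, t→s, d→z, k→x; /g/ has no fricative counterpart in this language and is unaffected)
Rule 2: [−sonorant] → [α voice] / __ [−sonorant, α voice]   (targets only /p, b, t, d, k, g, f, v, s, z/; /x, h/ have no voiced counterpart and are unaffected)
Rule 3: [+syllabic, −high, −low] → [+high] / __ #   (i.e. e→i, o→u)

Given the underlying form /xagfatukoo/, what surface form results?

xakfasuxou

Rule 1 (intervocalic spirantization): /t/ is a stop between vowels /a/ and /u/, so it spirantizes to the fricative [s]. /k/ is a stop between vowels /u/ and /o/, so it spirantizes to the fricative [x]. /xagfatukoo/ → xagfasuxoo.
Rule 2 (regressive voicing assimilation): /g/ precedes the voiceless obstruent /f/, so it devoices to [k] by assimilation. /xagfasuxoo/ → xakfasuxoo.
Rule 3 (final vowel raising): /o/ is a mid vowel in word-final position, so it raises to [u]. /xakfasuxoo/ → xakfasuxou.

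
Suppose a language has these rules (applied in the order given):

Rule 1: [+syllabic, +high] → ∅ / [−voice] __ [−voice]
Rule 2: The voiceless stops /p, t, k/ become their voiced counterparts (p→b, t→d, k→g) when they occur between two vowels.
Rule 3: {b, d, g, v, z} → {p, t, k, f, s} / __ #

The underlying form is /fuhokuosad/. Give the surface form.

Rule 1 (high vowel syncope): /u/ is a high vowel flanked by voiceless consonants /f/ and /h/, so it deletes. /fuhokuosad/ → fhokuosad.
Rule 2 (intervocalic voicing): /k/ is a voiceless stop between vowels /o/ and /u/, so it voices to [g]. /fhokuosad/ → fhoguosad.
Rule 3 (final devoicing): /d/ is a voiced obstruent in word-final position, so it devoices to [t]. /fhoguosad/ → fhoguosat.

fhoguosat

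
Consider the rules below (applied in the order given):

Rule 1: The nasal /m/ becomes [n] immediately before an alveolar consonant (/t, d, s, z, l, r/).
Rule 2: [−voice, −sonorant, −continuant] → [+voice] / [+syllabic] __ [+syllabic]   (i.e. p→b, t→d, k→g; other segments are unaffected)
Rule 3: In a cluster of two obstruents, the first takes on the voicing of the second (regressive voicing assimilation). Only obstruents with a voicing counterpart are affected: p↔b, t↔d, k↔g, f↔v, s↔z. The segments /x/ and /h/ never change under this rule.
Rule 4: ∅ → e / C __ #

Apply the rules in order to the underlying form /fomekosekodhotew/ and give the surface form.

fomegosegothodewe

Rule 1 (nasal place assimilation): no segment meets the environment; /fomekosekodhotew/ is unchanged.
Rule 2 (intervocalic voicing): /k/ is a voiceless stop between vowels /e/ and /o/, so it voices to [g]. /k/ is a voiceless stop between vowels /e/ and /o/, so it voices to [g]. /t/ is a voiceless stop between vowels /o/ and /e/, so it voices to [d]. /fomekosekodhotew/ → fomegosegodhodew.
Rule 3 (regressive voicing assimilation): /d/ precedes the voiceless obstruent /h/, so it devoices to [t] by assimilation. /fomegosegodhodew/ → fomegosegothodew.
Rule 4 (final e-epenthesis): the form ends in the consonant /w/, so [e] is inserted word-finally. /fomegosegothodew/ → fomegosegothodewe.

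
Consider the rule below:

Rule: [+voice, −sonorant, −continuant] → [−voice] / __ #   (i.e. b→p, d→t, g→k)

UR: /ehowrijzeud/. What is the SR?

ehowrijzeut

/d/ is a voiced stop in word-final position, so it devoices to [t].
Surface form: [ehowrijzeut].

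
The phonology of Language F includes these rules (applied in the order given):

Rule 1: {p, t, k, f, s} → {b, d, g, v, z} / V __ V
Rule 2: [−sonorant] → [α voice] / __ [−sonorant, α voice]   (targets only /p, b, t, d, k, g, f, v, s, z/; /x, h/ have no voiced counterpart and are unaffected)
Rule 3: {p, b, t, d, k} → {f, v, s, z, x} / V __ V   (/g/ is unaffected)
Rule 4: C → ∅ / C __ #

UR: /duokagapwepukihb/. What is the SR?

Rule 1 (intervocalic voicing): /k/ is a voiceless obstruent between vowels /o/ and /a/, so it voices to [g]. /p/ is a voiceless obstruent between vowels /e/ and /u/, so it voices to [b]. /k/ is a voiceless obstruent between vowels /u/ and /i/, so it voices to [g]. /duokagapwepukihb/ → duogagapwebugihb.
Rule 2 (regressive voicing assimilation): no segment meets the environment; /duogagapwebugihb/ is unchanged.
Rule 3 (intervocalic spirantization): /b/ is a stop between vowels /e/ and /u/, so it spirantizes to the fricative [v]. /duogagapwebugihb/ → duogagapwevugihb.
Rule 4 (final cluster simplification): /b/ is the second consonant of a word-final cluster /hb/, so it deletes. /duogagapwevugihb/ → duogagapwevugih.

duogagapwevugih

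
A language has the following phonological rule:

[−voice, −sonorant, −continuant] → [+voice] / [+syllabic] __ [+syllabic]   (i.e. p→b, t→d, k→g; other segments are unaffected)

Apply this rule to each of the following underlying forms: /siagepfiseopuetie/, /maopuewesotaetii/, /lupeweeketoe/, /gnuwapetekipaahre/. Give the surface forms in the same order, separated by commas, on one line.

/siagepfiseopuetie/: /p/ is a voiceless stop between vowels /o/ and /u/, so it voices to [b]. /t/ is a voiceless stop between vowels /e/ and /i/, so it voices to [d]. → [siagepfiseobuedie].
/maopuewesotaetii/: /p/ is a voiceless stop between vowels /o/ and /u/, so it voices to [b]. /t/ is a voiceless stop between vowels /o/ and /a/, so it voices to [d]. /t/ is a voiceless stop between vowels /e/ and /i/, so it voices to [d]. → [maobuewesodaedii].
/lupeweeketoe/: /p/ is a voiceless stop between vowels /u/ and /e/, so it voices to [b]. /k/ is a voiceless stop between vowels /e/ and /e/, so it voices to [g]. /t/ is a voiceless stop between vowels /e/ and /o/, so it voices to [d]. → [lubeweegedoe].
/gnuwapetekipaahre/: /p/ is a voiceless stop between vowels /a/ and /e/, so it voices to [b]. /t/ is a voiceless stop between vowels /e/ and /e/, so it voices to [d]. /k/ is a voiceless stop between vowels /e/ and /i/, so it voices to [g]. /p/ is a voiceless stop between vowels /i/ and /a/, so it voices to [b]. → [gnuwabedegibaahre].

siagepfiseobuedie, maobuewesodaedii, lubeweegedoe, gnuwabedegibaahre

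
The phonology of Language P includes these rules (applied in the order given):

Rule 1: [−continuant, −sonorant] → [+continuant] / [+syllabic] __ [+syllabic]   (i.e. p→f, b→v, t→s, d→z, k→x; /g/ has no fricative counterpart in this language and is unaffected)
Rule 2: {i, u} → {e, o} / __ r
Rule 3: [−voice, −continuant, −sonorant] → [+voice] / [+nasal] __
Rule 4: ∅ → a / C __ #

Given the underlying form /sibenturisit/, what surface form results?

sivendorisita

Rule 1 (intervocalic spirantization): /b/ is a stop between vowels /i/ and /e/, so it spirantizes to the fricative [v]. /sibenturisit/ → siventurisit.
Rule 2 (pre-rhotic lowering): /u/ is a high vowel immediately before /r/, so it lowers to [o]. /siventurisit/ → siventorisit.
Rule 3 (post-nasal voicing): /t/ is a voiceless stop immediately after the nasal /n/, so it voices to [d]. /siventorisit/ → sivendorisit.
Rule 4 (final a-epenthesis): the form ends in the consonant /t/, so [a] is inserted word-finally. /sivendorisit/ → sivendorisita.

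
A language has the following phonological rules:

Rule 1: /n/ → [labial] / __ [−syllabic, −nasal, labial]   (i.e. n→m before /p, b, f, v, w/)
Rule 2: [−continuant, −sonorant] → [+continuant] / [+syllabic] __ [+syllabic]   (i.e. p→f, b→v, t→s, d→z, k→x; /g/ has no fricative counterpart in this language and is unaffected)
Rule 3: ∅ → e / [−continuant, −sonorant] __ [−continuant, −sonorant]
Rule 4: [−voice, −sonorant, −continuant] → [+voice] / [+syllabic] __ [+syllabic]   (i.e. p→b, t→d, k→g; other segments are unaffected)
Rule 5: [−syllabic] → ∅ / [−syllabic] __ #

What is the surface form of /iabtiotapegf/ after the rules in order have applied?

iabediosafeg

Rule 1 (nasal place assimilation): no segment meets the environment; /iabtiotapegf/ is unchanged.
Rule 2 (intervocalic spirantization): /t/ is a stop between vowels /o/ and /a/, so it spirantizes to the fricative [s]. /p/ is a stop between vowels /a/ and /e/, so it spirantizes to the fricative [f]. /iabtiotapegf/ → iabtiosafegf.
Rule 3 (stop-cluster e-epenthesis): /b/ and /t/ form a stop–stop cluster, so [e] is inserted between them. /iabtiosafegf/ → iabetiosafegf.
Rule 4 (intervocalic voicing): /t/ is a voiceless stop between vowels /e/ and /i/, so it voices to [d]. /iabetiosafegf/ → iabediosafegf.
Rule 5 (final cluster simplification): /f/ is the second consonant of a word-final cluster /gf/, so it deletes. /iabediosafegf/ → iabediosafeg.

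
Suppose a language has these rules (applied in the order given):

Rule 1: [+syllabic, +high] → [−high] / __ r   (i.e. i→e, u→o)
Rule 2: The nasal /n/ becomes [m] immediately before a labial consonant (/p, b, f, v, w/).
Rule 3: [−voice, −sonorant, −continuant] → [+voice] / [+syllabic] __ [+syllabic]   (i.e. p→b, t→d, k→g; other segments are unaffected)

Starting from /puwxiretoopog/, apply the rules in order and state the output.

puwxeredoobog

Rule 1 (pre-rhotic lowering): /i/ is a high vowel immediately before /r/, so it lowers to [e]. /puwxiretoopog/ → puwxeretoopog.
Rule 2 (nasal place assimilation): no segment meets the environment; /puwxeretoopog/ is unchanged.
Rule 3 (intervocalic voicing): /t/ is a voiceless stop between vowels /e/ and /o/, so it voices to [d]. /p/ is a voiceless stop between vowels /o/ and /o/, so it voices to [b]. /puwxeretoopog/ → puwxeredoobog.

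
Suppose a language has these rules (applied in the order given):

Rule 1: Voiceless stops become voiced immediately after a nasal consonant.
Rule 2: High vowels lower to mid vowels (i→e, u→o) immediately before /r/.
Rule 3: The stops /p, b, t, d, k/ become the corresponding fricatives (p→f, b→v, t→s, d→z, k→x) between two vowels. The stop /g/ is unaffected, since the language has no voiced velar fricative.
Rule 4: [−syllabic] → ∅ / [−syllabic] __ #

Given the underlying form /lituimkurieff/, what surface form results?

lisuimgorief

Rule 1 (post-nasal voicing): /k/ is a voiceless stop immediately after the nasal /m/, so it voices to [g]. /lituimkurieff/ → lituimgurieff.
Rule 2 (pre-rhotic lowering): /u/ is a high vowel immediately before /r/, so it lowers to [o]. /lituimgurieff/ → lituimgorieff.
Rule 3 (intervocalic spirantization): /t/ is a stop between vowels /i/ and /u/, so it spirantizes to the fricative [s]. /lituimgorieff/ → lisuimgorieff.
Rule 4 (final cluster simplification): /f/ is the second consonant of a word-final cluster /ff/, so it deletes. /lisuimgorieff/ → lisuimgorief.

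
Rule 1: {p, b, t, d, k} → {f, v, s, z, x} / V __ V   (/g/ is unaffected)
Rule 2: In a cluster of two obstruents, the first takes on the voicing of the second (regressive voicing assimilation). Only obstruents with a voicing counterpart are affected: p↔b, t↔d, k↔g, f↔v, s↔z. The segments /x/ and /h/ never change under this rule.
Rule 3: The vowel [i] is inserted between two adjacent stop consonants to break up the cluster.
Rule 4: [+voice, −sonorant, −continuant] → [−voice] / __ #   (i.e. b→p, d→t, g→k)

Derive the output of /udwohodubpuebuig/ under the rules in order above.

Rule 1 (intervocalic spirantization): /d/ is a stop between vowels /o/ and /u/, so it spirantizes to the fricative [z]. /b/ is a stop between vowels /e/ and /u/, so it spirantizes to the fricative [v]. /udwohodubpuebuig/ → udwohozubpuevuig.
Rule 2 (regressive voicing assimilation): /b/ precedes the voiceless obstruent /p/, so it devoices to [p] by assimilation. /udwohozubpuevuig/ → udwohozuppuevuig.
Rule 3 (stop-cluster i-epenthesis): /p/ and /p/ form a stop–stop cluster, so [i] is inserted between them. /udwohozuppuevuig/ → udwohozupipuevuig.
Rule 4 (final devoicing): /g/ is a voiced stop in word-final position, so it devoices to [k]. /udwohozupipuevuig/ → udwohozupipuevuik.

udwohozupipuevuik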